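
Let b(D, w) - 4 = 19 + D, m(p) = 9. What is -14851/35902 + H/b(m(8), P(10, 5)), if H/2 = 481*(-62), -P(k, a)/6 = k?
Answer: -267726765/143608 ≈ -1864.3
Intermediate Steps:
P(k, a) = -6*k
b(D, w) = 23 + D (b(D, w) = 4 + (19 + D) = 23 + D)
H = -59644 (H = 2*(481*(-62)) = 2*(-29822) = -59644)
-14851/35902 + H/b(m(8), P(10, 5)) = -14851/35902 - 59644/(23 + 9) = -14851*1/35902 - 59644/32 = -14851/35902 - 59644*1/32 = -14851/35902 - 14911/8 = -267726765/143608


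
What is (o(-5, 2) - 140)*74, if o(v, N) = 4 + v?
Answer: -10434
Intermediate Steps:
(o(-5, 2) - 140)*74 = ((4 - 5) - 140)*74 = (-1 - 140)*74 = -141*74 = -10434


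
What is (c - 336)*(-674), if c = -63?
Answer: 268926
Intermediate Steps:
(c - 336)*(-674) = (-63 - 336)*(-674) = -399*(-674) = 268926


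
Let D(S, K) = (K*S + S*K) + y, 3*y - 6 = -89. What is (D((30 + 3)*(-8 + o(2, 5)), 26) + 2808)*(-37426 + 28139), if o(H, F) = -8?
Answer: 687488749/3 ≈ 2.2916e+8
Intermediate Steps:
y = -83/3 (y = 2 + (⅓)*(-89) = 2 - 89/3 = -83/3 ≈ -27.667)
D(S, K) = -83/3 + 2*K*S (D(S, K) = (K*S + S*K) - 83/3 = (K*S + K*S) - 83/3 = 2*K*S - 83/3 = -83/3 + 2*K*S)
(D((30 + 3)*(-8 + o(2, 5)), 26) + 2808)*(-37426 + 28139) = ((-83/3 + 2*26*((30 + 3)*(-8 - 8))) + 2808)*(-37426 + 28139) = ((-83/3 + 2*26*(33*(-16))) + 2808)*(-9287) = ((-83/3 + 2*26*(-528)) + 2808)*(-9287) = ((-83/3 - 27456) + 2808)*(-9287) = (-82451/3 + 2808)*(-9287) = -74027/3*(-9287) = 687488749/3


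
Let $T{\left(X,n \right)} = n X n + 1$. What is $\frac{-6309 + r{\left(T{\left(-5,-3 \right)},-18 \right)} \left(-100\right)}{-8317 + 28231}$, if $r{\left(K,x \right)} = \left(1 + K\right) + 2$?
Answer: $- \frac{2209}{19914} \approx -0.11093$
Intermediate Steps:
$T{\left(X,n \right)} = 1 + X n^{2}$ ($T{\left(X,n \right)} = X n n + 1 = X n^{2} + 1 = 1 + X n^{2}$)
$r{\left(K,x \right)} = 3 + K$
$\frac{-6309 + r{\left(T{\left(-5,-3 \right)},-18 \right)} \left(-100\right)}{-8317 + 28231} = \frac{-6309 + \left(3 + \left(1 - 5 \left(-3\right)^{2}\right)\right) \left(-100\right)}{-8317 + 28231} = \frac{-6309 + \left(3 + \left(1 - 45\right)\right) \left(-100\right)}{19914} = \left(-6309 + \left(3 + \left(1 - 45\right)\right) \left(-100\right)\right) \frac{1}{19914} = \left(-6309 + \left(3 - 44\right) \left(-100\right)\right) \frac{1}{19914} = \left(-6309 - -4100\right) \frac{1}{19914} = \left(-6309 + 4100\right) \frac{1}{19914} = \left(-2209\right) \frac{1}{19914} = - \frac{2209}{19914}$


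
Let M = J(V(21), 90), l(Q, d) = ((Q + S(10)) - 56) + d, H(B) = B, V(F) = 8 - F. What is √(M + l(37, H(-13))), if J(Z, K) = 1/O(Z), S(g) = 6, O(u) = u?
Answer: I*√4407/13 ≈ 5.1066*I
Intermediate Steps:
l(Q, d) = -50 + Q + d (l(Q, d) = ((Q + 6) - 56) + d = ((6 + Q) - 56) + d = (-50 + Q) + d = -50 + Q + d)
J(Z, K) = 1/Z
M = -1/13 (M = 1/(8 - 1*21) = 1/(8 - 21) = 1/(-13) = -1/13 ≈ -0.076923)
√(M + l(37, H(-13))) = √(-1/13 + (-50 + 37 - 13)) = √(-1/13 - 26) = √(-339/13) = I*√4407/13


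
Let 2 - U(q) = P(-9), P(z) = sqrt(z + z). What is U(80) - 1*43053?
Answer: -43051 - 3*I*sqrt(2) ≈ -43051.0 - 4.2426*I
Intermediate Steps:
P(z) = sqrt(2)*sqrt(z) (P(z) = sqrt(2*z) = sqrt(2)*sqrt(z))
U(q) = 2 - 3*I*sqrt(2) (U(q) = 2 - sqrt(2)*sqrt(-9) = 2 - sqrt(2)*3*I = 2 - 3*I*sqrt(2))
U(80) - 1*43053 = (2 - 3*I*sqrt(2)) - 1*43053 = (2 - 3*I*sqrt(2)) - 43053 = -43051 - 3*I*sqrt(2)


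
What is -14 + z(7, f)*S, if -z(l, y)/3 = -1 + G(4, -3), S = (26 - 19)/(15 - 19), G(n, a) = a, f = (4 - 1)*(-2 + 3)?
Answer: -35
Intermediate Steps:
f = 3 (f = 3*1 = 3)
S = -7/4 (S = 7/(-4) = 7*(-¼) = -7/4 ≈ -1.7500)
z(l, y) = 12 (z(l, y) = -3*(-1 - 3) = -3*(-4) = 12)
-14 + z(7, f)*S = -14 + 12*(-7/4) = -14 - 21 = -35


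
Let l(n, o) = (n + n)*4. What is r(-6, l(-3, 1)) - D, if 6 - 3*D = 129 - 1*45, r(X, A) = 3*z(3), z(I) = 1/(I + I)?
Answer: 53/2 ≈ 26.500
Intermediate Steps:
l(n, o) = 8*n (l(n, o) = (2*n)*4 = 8*n)
z(I) = 1/(2*I)
r(X, A) = ½ (r(X, A) = 3*((½)/3) = 3*((½)*(⅓)) = 3*(⅙) = ½)
D = -26 (D = 2 - (129 - 1*45)/3 = 2 - (129 - 45)/3 = 2 - ⅓*84 = 2 - 28 = -26)
r(-6, l(-3, 1)) - D = ½ - 1*(-26) = ½ + 26 = 53/2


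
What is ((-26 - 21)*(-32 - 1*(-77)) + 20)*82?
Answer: -171790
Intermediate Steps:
((-26 - 21)*(-32 - 1*(-77)) + 20)*82 = (-47*(-32 + 77) + 20)*82 = (-47*45 + 20)*82 = (-2115 + 20)*82 = -2095*82 = -171790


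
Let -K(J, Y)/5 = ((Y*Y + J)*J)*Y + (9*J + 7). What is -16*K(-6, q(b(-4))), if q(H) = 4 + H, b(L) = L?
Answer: -3760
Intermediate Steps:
K(J, Y) = -35 - 45*J - 5*J*Y*(J + Y**2) (K(J, Y) = -5*(((Y*Y + J)*J)*Y + (9*J + 7)) = -5*(((Y**2 + J)*J)*Y + (7 + 9*J)) = -5*(((J + Y**2)*J)*Y + (7 + 9*J)) = -5*((J*(J + Y**2))*Y + (7 + 9*J)) = -5*(J*Y*(J + Y**2) + (7 + 9*J)) = -5*(7 + 9*J + J*Y*(J + Y**2)) = -35 - 45*J - 5*J*Y*(J + Y**2))
-16*K(-6, q(b(-4))) = -16*(-35 - 45*(-6) - 5*(-6)*(4 - 4)**3 - 5*(4 - 4)*(-6)**2) = -16*(-35 + 270 - 5*(-6)*0**3 - 5*0*36) = -16*(-35 + 270 - 5*(-6)*0 + 0) = -16*(-35 + 270 + 0 + 0) = -16*235 = -3760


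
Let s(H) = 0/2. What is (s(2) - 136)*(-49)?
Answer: 6664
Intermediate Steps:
s(H) = 0 (s(H) = 0*(½) = 0)
(s(2) - 136)*(-49) = (0 - 136)*(-49) = -136*(-49) = 6664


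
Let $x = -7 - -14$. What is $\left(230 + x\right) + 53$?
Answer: $290$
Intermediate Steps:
$x = 7$ ($x = -7 + 14 = 7$)
$\left(230 + x\right) + 53 = \left(230 + 7\right) + 53 = 237 + 53 = 290$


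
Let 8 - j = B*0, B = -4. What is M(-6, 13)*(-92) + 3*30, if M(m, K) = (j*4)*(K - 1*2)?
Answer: -32294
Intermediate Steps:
j = 8 (j = 8 - (-4)*0 = 8 - 1*0 = 8 + 0 = 8)
M(m, K) = -64 + 32*K (M(m, K) = (8*4)*(K - 1*2) = 32*(K - 2) = 32*(-2 + K) = -64 + 32*K)
M(-6, 13)*(-92) + 3*30 = (-64 + 32*13)*(-92) + 3*30 = (-64 + 416)*(-92) + 90 = 352*(-92) + 90 = -32384 + 90 = -32294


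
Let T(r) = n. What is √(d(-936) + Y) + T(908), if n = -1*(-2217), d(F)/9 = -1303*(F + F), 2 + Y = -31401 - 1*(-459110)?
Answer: 2217 + 3*√2486739 ≈ 6947.8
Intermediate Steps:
Y = 427707 (Y = -2 + (-31401 - 1*(-459110)) = -2 + (-31401 + 459110) = -2 + 427709 = 427707)
d(F) = -23454*F (d(F) = 9*(-1303*(F + F)) = 9*(-2606*F) = -23454*F)
n = 2217
T(r) = 2217
√(d(-936) + Y) + T(908) = √(-23454*(-936) + 427707) + 2217 = √(21952944 + 427707) + 2217 = √22380651 + 2217 = 3*√2486739 + 2217 = 2217 + 3*√2486739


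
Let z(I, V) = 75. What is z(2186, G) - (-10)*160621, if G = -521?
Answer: 1606285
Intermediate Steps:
z(2186, G) - (-10)*160621 = 75 - (-10)*160621 = 75 - 1*(-1606210) = 75 + 1606210 = 1606285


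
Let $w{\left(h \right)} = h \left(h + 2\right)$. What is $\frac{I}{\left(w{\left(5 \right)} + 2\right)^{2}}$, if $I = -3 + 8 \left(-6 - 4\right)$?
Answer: $- \frac{83}{1369} \approx -0.060628$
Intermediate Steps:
$w{\left(h \right)} = h \left(2 + h\right)$
$I = -83$ ($I = -3 + 8 \left(-6 - 4\right) = -3 + 8 \left(-10\right) = -3 - 80 = -83$)
$\frac{I}{\left(w{\left(5 \right)} + 2\right)^{2}} = - \frac{83}{\left(5 \left(2 + 5\right) + 2\right)^{2}} = - \frac{83}{\left(5 \cdot 7 + 2\right)^{2}} = - \frac{83}{\left(35 + 2\right)^{2}} = - \frac{83}{37^{2}} = - \frac{83}{1369}$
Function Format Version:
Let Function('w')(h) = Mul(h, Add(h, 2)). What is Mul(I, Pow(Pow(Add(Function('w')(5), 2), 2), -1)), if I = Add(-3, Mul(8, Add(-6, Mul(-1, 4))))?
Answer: Rational(-83, 1369) ≈ -0.060628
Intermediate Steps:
Function('w')(h) = Mul(h, Add(2, h))
I = -83 (I = Add(-3, Mul(8, Add(-6, -4))) = Add(-3, Mul(8, -10)) = Add(-3, -80) = -83)
Mul(I, Pow(Pow(Add(Function('w')(5), 2), 2), -1)) = Mul(-83, Pow(Pow(Add(Mul(5, Add(2, 5)), 2), 2), -1)) = Mul(-83, Pow(Pow(Add(Mul(5, 7), 2), 2), -1)) = Mul(-83, Pow(Pow(Add(35, 2), 2), -1)) = Mul(-83, Pow(Pow(37, 2), -1)) = Mul(-83, Pow(1369, -1)) = Mul(-83, Rational(1, 1369)) = Rational(-83, 1369)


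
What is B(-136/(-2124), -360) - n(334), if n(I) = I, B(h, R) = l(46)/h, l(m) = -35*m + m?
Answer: -24760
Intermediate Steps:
l(m) = -34*m
B(h, R) = -1564/h (B(h, R) = (-34*46)/h = -1564/h)
B(-136/(-2124), -360) - n(334) = -1564/((-136/(-2124))) - 1*334 = -1564/((-136*(-1/2124))) - 334 = -1564/34/531 - 334 = -1564*531/34 - 334 = -24426 - 334 = -24760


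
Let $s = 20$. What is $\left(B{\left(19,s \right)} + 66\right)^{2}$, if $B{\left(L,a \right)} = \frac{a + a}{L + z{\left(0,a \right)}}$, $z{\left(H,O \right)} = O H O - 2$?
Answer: $\frac{1350244}{289} \approx 4672.1$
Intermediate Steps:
$z{\left(H,O \right)} = -2 + H O^{2}$ ($z{\left(H,O \right)} = H O O - 2 = H O^{2} - 2 = -2 + H O^{2}$)
$B{\left(L,a \right)} = \frac{2 a}{-2 + L}$ ($B{\left(L,a \right)} = \frac{a + a}{L - \left(2 + 0 a^{2}\right)} = \frac{2 a}{L + \left(-2 + 0\right)} = \frac{2 a}{L - 2} = \frac{2 a}{-2 + L}$)
$\left(B{\left(19,s \right)} + 66\right)^{2} = \left(2 \cdot 20 \frac{1}{-2 + 19} + 66\right)^{2} = \left(2 \cdot 20 \cdot \frac{1}{17} + 66\right)^{2} = \left(\frac{40}{17} + 66\right)^{2} = \left(\frac{1162}{17}\right)^{2} = \frac{1350244}{289}$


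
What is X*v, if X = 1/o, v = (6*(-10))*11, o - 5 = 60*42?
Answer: -132/505 ≈ -0.26139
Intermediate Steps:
o = 2525 (o = 5 + 60*42 = 5 + 2520 = 2525)
v = -660 (v = -60*11 = -660)
X = 1/2525 ≈ 0.00039604
X*v = (1/2525)*(-660) = -132/505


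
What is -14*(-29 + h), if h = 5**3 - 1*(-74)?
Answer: -2380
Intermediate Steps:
h = 199 (h = 125 + 74 = 199)
-14*(-29 + h) = -14*(-29 + 199) = -14*170 = -2380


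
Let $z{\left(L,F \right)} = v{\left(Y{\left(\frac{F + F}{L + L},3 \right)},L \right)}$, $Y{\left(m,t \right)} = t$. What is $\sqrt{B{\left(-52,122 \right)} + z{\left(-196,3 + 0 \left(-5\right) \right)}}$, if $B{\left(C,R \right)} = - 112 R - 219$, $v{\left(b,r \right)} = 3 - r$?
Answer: $2 i \sqrt{3421} \approx 116.98 i$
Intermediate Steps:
$B{\left(C,R \right)} = -219 - 112 R$
$z{\left(L,F \right)} = 3 - L$
$\sqrt{B{\left(-52,122 \right)} + z{\left(-196,3 + 0 \left(-5\right) \right)}} = \sqrt{\left(-219 - 13664\right) + \left(3 - -196\right)} = \sqrt{\left(-219 - 13664\right) + \left(3 + 196\right)} = \sqrt{-13883 + 199} = \sqrt{-13684} = 2 i \sqrt{3421}$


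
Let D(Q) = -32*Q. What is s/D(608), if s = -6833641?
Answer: 6833641/19456 ≈ 351.24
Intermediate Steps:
s/D(608) = -6833641/((-32*608)) = -6833641/(-19456) = -6833641*(-1/19456) = 6833641/19456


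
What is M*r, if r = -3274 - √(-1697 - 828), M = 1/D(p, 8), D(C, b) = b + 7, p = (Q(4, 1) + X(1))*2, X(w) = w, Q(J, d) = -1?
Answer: -3274/15 - I*√101/3 ≈ -218.27 - 3.35*I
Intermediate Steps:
p = 0 (p = (-1 + 1)*2 = 0*2 = 0)
D(C, b) = 7 + b
M = 1/15 (M = 1/(7 + 8) = 1/15 ≈ 0.066667)
r = -3274 - 5*I*√101 (r = -3274 - √(-2525) = -3274 - 5*I*√101 ≈ -3274.0 - 50.249*I)
M*r = (-3274 - 5*I*√101)/15 = -3274/15 - I*√101/3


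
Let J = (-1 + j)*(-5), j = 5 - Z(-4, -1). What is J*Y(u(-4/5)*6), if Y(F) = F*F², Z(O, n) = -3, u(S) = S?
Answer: 96768/25 ≈ 3870.7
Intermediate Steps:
j = 8 (j = 5 - 1*(-3) = 5 + 3 = 8)
Y(F) = F³
J = -35 (J = (-1 + 8)*(-5) = 7*(-5) = -35)
J*Y(u(-4/5)*6) = -35*(-4/5*6)³ = -35*(-4*⅕*6)³ = -35*(-⅘*6)³ = -35*(-24/5)³ = -35*(-13824/125) = 96768/25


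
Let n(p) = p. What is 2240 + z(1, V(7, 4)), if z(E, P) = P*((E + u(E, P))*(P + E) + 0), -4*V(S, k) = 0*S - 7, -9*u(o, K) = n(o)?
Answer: 40397/18 ≈ 2244.3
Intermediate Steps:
u(o, K) = -o/9
V(S, k) = 7/4 (V(S, k) = -(0*S - 7)/4 = -(0 - 7)/4 = -1/4*(-7) = 7/4)
z(E, P) = 8*E*P*(E + P)/9 (z(E, P) = P*((E - E/9)*(P + E) + 0) = P*((8*E/9)*(E + P) + 0) = P*(8*E*(E + P)/9 + 0) = P*(8*E*(E + P)/9) = 8*E*P*(E + P)/9)
2240 + z(1, V(7, 4)) = 2240 + (8/9)*1*(7/4)*(1 + 7/4) = 2240 + (8/9)*1*(7/4)*(11/4) = 2240 + 77/18 = 40397/18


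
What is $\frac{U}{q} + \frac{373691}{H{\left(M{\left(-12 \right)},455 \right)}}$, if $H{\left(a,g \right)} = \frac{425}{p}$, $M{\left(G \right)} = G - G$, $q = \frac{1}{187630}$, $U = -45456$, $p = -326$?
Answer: $- \frac{3624908267266}{425} \approx -8.5292 \cdot 10^{9}$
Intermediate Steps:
$q = \frac{1}{187630} \approx 5.3296 \cdot 10^{-6}$
$M{\left(G \right)} = 0$
$H{\left(a,g \right)} = - \frac{425}{326}$ ($H{\left(a,g \right)} = \frac{425}{-326} = 425 \left(- \frac{1}{326}\right) = - \frac{425}{326}$)
$\frac{U}{q} + \frac{373691}{H{\left(M{\left(-12 \right)},455 \right)}} = - 45456 \frac{1}{\frac{1}{187630}} + \frac{373691}{- \frac{425}{326}} = \left(-45456\right) 187630 + 373691 \left(- \frac{326}{425}\right) = -8528909280 - \frac{121823266}{425} = - \frac{3624908267266}{425}$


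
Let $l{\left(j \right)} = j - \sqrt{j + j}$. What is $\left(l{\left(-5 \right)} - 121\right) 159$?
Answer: $-20034 - 159 i \sqrt{10} \approx -20034.0 - 502.8 i$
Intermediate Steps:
$l{\left(j \right)} = j - \sqrt{2} \sqrt{j}$ ($l{\left(j \right)} = j - \sqrt{2 j} = j - \sqrt{2} \sqrt{j}$)
$\left(l{\left(-5 \right)} - 121\right) 159 = \left(\left(-5 - \sqrt{2} \sqrt{-5}\right) - 121\right) 159 = \left(\left(-5 - \sqrt{2} i \sqrt{5}\right) - 121\right) 159 = \left(\left(-5 - i \sqrt{10}\right) - 121\right) 159 = \left(-126 - i \sqrt{10}\right) 159 = -20034 - 159 i \sqrt{10}$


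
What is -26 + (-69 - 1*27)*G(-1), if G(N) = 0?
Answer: -26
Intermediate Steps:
-26 + (-69 - 1*27)*G(-1) = -26 + (-69 - 1*27)*0 = -26 + (-69 - 27)*0 = -26 - 96*0 = -26 + 0 = -26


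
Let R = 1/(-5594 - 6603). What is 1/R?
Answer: -12197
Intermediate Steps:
R = -1/12197 (R = 1/(-12197) = -1/12197 ≈ -8.1987e-5)
1/R = 1/(-1/12197) = -12197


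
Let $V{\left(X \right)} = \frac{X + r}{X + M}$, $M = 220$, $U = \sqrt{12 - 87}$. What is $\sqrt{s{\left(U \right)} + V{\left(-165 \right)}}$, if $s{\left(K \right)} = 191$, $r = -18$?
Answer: $\frac{\sqrt{567710}}{55} \approx 13.699$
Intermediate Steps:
$U = 5 i \sqrt{3}$ ($U = \sqrt{-75} = 5 i \sqrt{3} \approx 8.6602 i$)
$V{\left(X \right)} = \frac{-18 + X}{220 + X}$ ($V{\left(X \right)} = \frac{X - 18}{X + 220} = \frac{-18 + X}{220 + X}$)
$\sqrt{s{\left(U \right)} + V{\left(-165 \right)}} = \sqrt{191 + \frac{-18 - 165}{220 - 165}} = \sqrt{191 + \frac{1}{55} \left(-183\right)} = \sqrt{191 - \frac{183}{55}} = \sqrt{\frac{10322}{55}} = \frac{\sqrt{567710}}{55}$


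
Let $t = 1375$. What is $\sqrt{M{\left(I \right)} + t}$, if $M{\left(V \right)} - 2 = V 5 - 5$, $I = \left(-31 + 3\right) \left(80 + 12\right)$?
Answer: $2 i \sqrt{2877} \approx 107.28 i$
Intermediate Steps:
$I = -2576$ ($I = \left(-28\right) 92 = -2576$)
$M{\left(V \right)} = -3 + 5 V$ ($M{\left(V \right)} = 2 + \left(V 5 - 5\right) = 2 + \left(5 V - 5\right) = 2 + \left(-5 + 5 V\right) = -3 + 5 V$)
$\sqrt{M{\left(I \right)} + t} = \sqrt{\left(-3 + 5 \left(-2576\right)\right) + 1375} = \sqrt{\left(-3 - 12880\right) + 1375} = \sqrt{-12883 + 1375} = \sqrt{-11508} = 2 i \sqrt{2877}$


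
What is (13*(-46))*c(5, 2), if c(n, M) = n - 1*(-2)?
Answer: -4186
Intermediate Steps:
c(n, M) = 2 + n (c(n, M) = n + 2 = 2 + n)
(13*(-46))*c(5, 2) = (13*(-46))*(2 + 5) = -598*7 = -4186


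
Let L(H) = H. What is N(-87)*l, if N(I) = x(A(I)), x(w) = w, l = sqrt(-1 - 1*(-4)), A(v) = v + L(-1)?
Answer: -88*sqrt(3) ≈ -152.42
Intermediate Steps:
A(v) = -1 + v (A(v) = v - 1 = -1 + v)
l = sqrt(3) (l = sqrt(-1 + 4) = sqrt(3) ≈ 1.7320)
N(I) = -1 + I
N(-87)*l = (-1 - 87)*sqrt(3) = -88*sqrt(3)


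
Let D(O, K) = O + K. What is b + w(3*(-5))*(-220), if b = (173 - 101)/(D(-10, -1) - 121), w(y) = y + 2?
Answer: 31454/11 ≈ 2859.5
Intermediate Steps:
D(O, K) = K + O
w(y) = 2 + y
b = -6/11 (b = (173 - 101)/((-1 - 10) - 121) = 72/(-11 - 121) = 72/(-132) = 72*(-1/132) = -6/11 ≈ -0.54545)
b + w(3*(-5))*(-220) = -6/11 + (2 + 3*(-5))*(-220) = -6/11 + (2 - 15)*(-220) = -6/11 - 13*(-220) = -6/11 + 2860 = 31454/11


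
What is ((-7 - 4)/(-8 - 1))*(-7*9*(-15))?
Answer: 1155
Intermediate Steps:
((-7 - 4)/(-8 - 1))*(-7*9*(-15)) = (-11/(-9))*(-63*(-15)) = -11*(-⅑)*945 = (11/9)*945 = 1155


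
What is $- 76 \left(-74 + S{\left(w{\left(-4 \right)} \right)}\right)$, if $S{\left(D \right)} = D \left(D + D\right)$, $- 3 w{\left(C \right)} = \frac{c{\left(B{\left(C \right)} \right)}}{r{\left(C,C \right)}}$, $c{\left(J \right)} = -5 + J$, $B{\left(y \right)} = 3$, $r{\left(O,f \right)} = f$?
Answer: $\frac{50578}{9} \approx 5619.8$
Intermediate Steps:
$w{\left(C \right)} = \frac{2}{3 C}$ ($w{\left(C \right)} = - \frac{\left(-5 + 3\right) \frac{1}{C}}{3} = - \frac{\left(-2\right) \frac{1}{C}}{3} = \frac{2}{3 C}$)
$S{\left(D \right)} = 2 D^{2}$ ($S{\left(D \right)} = D 2 D = 2 D^{2}$)
$- 76 \left(-74 + S{\left(w{\left(-4 \right)} \right)}\right) = - 76 \left(-74 + 2 \left(\frac{2}{3 \left(-4\right)}\right)^{2}\right) = - 76 \left(-74 + 2 \left(\frac{2}{3} \left(- \frac{1}{4}\right)\right)^{2}\right) = - 76 \left(-74 + 2 \left(- \frac{1}{6}\right)^{2}\right) = - 76 \left(-74 + 2 \cdot \frac{1}{36}\right) = - 76 \left(-74 + \frac{1}{18}\right) = \left(-76\right) \left(- \frac{1331}{18}\right) = \frac{50578}{9}$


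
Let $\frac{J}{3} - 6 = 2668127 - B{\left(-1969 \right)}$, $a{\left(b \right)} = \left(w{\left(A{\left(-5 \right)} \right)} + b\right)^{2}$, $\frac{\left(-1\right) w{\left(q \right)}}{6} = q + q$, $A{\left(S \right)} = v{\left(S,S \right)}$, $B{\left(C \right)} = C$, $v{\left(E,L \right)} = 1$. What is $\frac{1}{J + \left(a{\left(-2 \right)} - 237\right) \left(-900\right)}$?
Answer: $\frac{1}{8047206} \approx 1.2427 \cdot 10^{-7}$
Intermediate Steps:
$A{\left(S \right)} = 1$
$w{\left(q \right)} = - 12 q$ ($w{\left(q \right)} = - 6 \left(q + q\right) = - 6 \cdot 2 q = - 12 q$)
$a{\left(b \right)} = \left(-12 + b\right)^{2}$ ($a{\left(b \right)} = \left(\left(-12\right) 1 + b\right)^{2} = \left(-12 + b\right)^{2}$)
$J = 8010306$ ($J = 18 + 3 \left(2668127 - -1969\right) = 18 + 3 \left(2668127 + 1969\right) = 18 + 3 \cdot 2670096 = 18 + 8010288 = 8010306$)
$\frac{1}{J + \left(a{\left(-2 \right)} - 237\right) \left(-900\right)} = \frac{1}{8010306 + \left(\left(-12 - 2\right)^{2} - 237\right) \left(-900\right)} = \frac{1}{8010306 + \left(\left(-14\right)^{2} - 237\right) \left(-900\right)} = \frac{1}{8010306 + \left(196 - 237\right) \left(-900\right)} = \frac{1}{8010306 - -36900} = \frac{1}{8010306 + 36900} = \frac{1}{8047206}$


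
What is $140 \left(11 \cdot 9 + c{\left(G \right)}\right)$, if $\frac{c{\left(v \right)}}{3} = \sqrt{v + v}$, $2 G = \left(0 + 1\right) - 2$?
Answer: $13860 + 420 i \approx 13860.0 + 420.0 i$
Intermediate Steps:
$G = - \frac{1}{2}$ ($G = \frac{\left(0 + 1\right) - 2}{2} = \frac{1 - 2}{2} = \frac{1}{2} \left(-1\right) = - \frac{1}{2} \approx -0.5$)
$c{\left(v \right)} = 3 \sqrt{2} \sqrt{v}$ ($c{\left(v \right)} = 3 \sqrt{v + v} = 3 \sqrt{2 v} = 3 \sqrt{2} \sqrt{v}$)
$140 \left(11 \cdot 9 + c{\left(G \right)}\right) = 140 \left(11 \cdot 9 + 3 \sqrt{2} \sqrt{- \frac{1}{2}}\right) = 140 \left(99 + 3 \sqrt{2} \frac{i \sqrt{2}}{2}\right) = 140 \left(99 + 3 i\right) = 13860 + 420 i$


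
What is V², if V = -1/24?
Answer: 1/576 ≈ 0.0017361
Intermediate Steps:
V = -1/24 (V = -1*1/24 = -1/24 ≈ -0.041667)
V² = (-1/24)² = 1/576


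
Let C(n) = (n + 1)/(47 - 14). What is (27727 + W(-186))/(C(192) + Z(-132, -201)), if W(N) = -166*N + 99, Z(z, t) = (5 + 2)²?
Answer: 968583/905 ≈ 1070.3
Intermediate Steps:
Z(z, t) = 49 (Z(z, t) = 7² = 49)
W(N) = 99 - 166*N
C(n) = 1/33 + n/33 (C(n) = (1 + n)/33 = (1 + n)*(1/33) = 1/33 + n/33)
(27727 + W(-186))/(C(192) + Z(-132, -201)) = (27727 + (99 - 166*(-186)))/((1/33 + (1/33)*192) + 49) = (27727 + (99 + 30876))/((1/33 + 64/11) + 49) = (27727 + 30975)/(193/33 + 49) = 58702/(1810/33) = 58702*(33/1810) = 968583/905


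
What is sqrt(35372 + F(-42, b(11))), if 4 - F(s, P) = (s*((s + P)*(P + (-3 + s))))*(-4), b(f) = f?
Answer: 24*I*sqrt(246) ≈ 376.43*I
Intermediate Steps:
F(s, P) = 4 + 4*s*(P + s)*(-3 + P + s) (F(s, P) = 4 - s*((s + P)*(P + (-3 + s)))*(-4) = 4 - s*((P + s)*(-3 + P + s))*(-4) = 4 - s*(P + s)*(-3 + P + s)*(-4) = 4 - (-4)*s*(P + s)*(-3 + P + s) = 4 + 4*s*(P + s)*(-3 + P + s))
sqrt(35372 + F(-42, b(11))) = sqrt(35372 + (4 - 12*(-42)**2 + 4*(-42)**3 - 12*11*(-42) + 4*(-42)*11**2 + 8*11*(-42)**2)) = sqrt(35372 + (4 - 12*1764 + 4*(-74088) + 5544 + 4*(-42)*121 + 8*11*1764)) = sqrt(35372 + (4 - 21168 - 296352 + 5544 - 20328 + 155232)) = sqrt(35372 - 177068) = sqrt(-141696) = 24*I*sqrt(246)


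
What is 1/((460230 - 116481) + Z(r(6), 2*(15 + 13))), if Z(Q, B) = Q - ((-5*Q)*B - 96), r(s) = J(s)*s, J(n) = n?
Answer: 1/353961 ≈ 2.8252e-6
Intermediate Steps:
r(s) = s**2 (r(s) = s*s = s**2)
Z(Q, B) = 96 + Q + 5*B*Q (Z(Q, B) = Q - (-5*B*Q - 96) = Q - (-96 - 5*B*Q) = Q + (96 + 5*B*Q) = 96 + Q + 5*B*Q)
1/((460230 - 116481) + Z(r(6), 2*(15 + 13))) = 1/((460230 - 116481) + (96 + 6**2 + 5*(2*(15 + 13))*6**2)) = 1/(343749 + (96 + 36 + 5*(2*28)*36)) = 1/(343749 + (96 + 36 + 5*56*36)) = 1/(343749 + (96 + 36 + 10080)) = 1/(343749 + 10212) = 1/353961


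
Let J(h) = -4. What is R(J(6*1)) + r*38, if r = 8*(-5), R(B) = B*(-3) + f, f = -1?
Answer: -1509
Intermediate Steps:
R(B) = -1 - 3*B (R(B) = B*(-3) - 1 = -3*B - 1 = -1 - 3*B)
r = -40
R(J(6*1)) + r*38 = (-1 - 3*(-4)) - 40*38 = (-1 + 12) - 1520 = 11 - 1520 = -1509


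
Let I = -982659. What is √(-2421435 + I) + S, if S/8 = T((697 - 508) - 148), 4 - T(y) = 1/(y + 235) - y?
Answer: 24838/69 + I*√3404094 ≈ 359.97 + 1845.0*I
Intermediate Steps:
T(y) = 4 + y - 1/(235 + y) (T(y) = 4 - (1/(y + 235) - y) = 4 - (1/(235 + y) - y) = 4 + (y - 1/(235 + y)) = 4 + y - 1/(235 + y))
S = 24838/69 (S = 8*((939 + ((697 - 508) - 148)² + 239*((697 - 508) - 148))/(235 + ((697 - 508) - 148))) = 8*((939 + (189 - 148)² + 239*(189 - 148))/(235 + (189 - 148))) = 8*((939 + 41² + 239*41)/(235 + 41)) = 8*((939 + 1681 + 9799)/276) = 8*((1/276)*12419) = 8*(12419/276) = 24838/69 ≈ 359.97)
√(-2421435 + I) + S = √(-2421435 - 982659) + 24838/69 = √(-3404094) + 24838/69 = I*√3404094 + 24838/69 = 24838/69 + I*√3404094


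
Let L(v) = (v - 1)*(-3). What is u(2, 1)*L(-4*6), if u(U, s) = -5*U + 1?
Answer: -675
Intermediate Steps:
u(U, s) = 1 - 5*U
L(v) = 3 - 3*v (L(v) = (-1 + v)*(-3) = 3 - 3*v)
u(2, 1)*L(-4*6) = (1 - 5*2)*(3 - (-12)*6) = (1 - 10)*(3 - 3*(-24)) = -9*(3 + 72) = -9*75 = -675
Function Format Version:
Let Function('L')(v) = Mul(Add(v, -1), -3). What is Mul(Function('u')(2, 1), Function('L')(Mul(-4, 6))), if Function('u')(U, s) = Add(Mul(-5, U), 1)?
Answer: -675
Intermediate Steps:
Function('u')(U, s) = Add(1, Mul(-5, U))
Function('L')(v) = Add(3, Mul(-3, v)) (Function('L')(v) = Mul(Add(-1, v), -3) = Add(3, Mul(-3, v)))
Mul(Function('u')(2, 1), Function('L')(Mul(-4, 6))) = Mul(Add(1, Mul(-5, 2)), Add(3, Mul(-3, Mul(-4, 6)))) = Mul(Add(1, -10), Add(3, Mul(-3, -24))) = Mul(-9, Add(3, 72)) = Mul(-9, 75) = -675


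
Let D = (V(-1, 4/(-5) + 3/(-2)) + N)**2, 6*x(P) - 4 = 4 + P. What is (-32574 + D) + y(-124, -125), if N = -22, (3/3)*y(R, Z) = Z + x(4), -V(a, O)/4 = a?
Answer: -32373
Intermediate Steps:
x(P) = 4/3 + P/6 (x(P) = 2/3 + (4 + P)/6 = 2/3 + (2/3 + P/6) = 4/3 + P/6)
V(a, O) = -4*a
y(R, Z) = 2 + Z (y(R, Z) = Z + (4/3 + (1/6)*4) = Z + (4/3 + 2/3) = Z + 2 = 2 + Z)
D = 324 (D = (-4*(-1) - 22)**2 = (4 - 22)**2 = (-18)**2 = 324)
(-32574 + D) + y(-124, -125) = (-32574 + 324) + (2 - 125) = -32250 - 123 = -32373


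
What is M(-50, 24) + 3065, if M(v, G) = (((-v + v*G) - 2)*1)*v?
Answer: 60665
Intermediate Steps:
M(v, G) = v*(-2 - v + G*v) (M(v, G) = (((-v + G*v) - 2)*1)*v = ((-2 - v + G*v)*1)*v = (-2 - v + G*v)*v = v*(-2 - v + G*v))
M(-50, 24) + 3065 = -50*(-2 - 1*(-50) + 24*(-50)) + 3065 = -50*(-2 + 50 - 1200) + 3065 = -50*(-1152) + 3065 = 57600 + 3065 = 60665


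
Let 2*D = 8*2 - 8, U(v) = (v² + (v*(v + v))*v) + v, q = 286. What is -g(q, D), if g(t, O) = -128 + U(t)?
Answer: -46869266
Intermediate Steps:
U(v) = v + v² + 2*v³ (U(v) = (v² + (v*(2*v))*v) + v = (v² + (2*v²)*v) + v = (v² + 2*v³) + v = v + v² + 2*v³)
D = 4 (D = (8*2 - 8)/2 = (16 - 8)/2 = (½)*8 = 4)
g(t, O) = -128 + t*(1 + t + 2*t²)
-g(q, D) = -(-128 + 286*(1 + 286 + 2*286²)) = -(-128 + 286*(1 + 286 + 2*81796)) = -(-128 + 286*(1 + 286 + 163592)) = -(-128 + 286*163879) = -(-128 + 46869394) = -1*46869266 = -46869266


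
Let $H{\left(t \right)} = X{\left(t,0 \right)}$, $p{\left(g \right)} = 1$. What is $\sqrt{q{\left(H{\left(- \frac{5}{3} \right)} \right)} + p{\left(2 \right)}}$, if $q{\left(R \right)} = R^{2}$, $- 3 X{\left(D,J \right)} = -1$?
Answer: $\frac{\sqrt{10}}{3} \approx 1.0541$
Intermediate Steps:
$X{\left(D,J \right)} = \frac{1}{3}$ ($X{\left(D,J \right)} = \left(- \frac{1}{3}\right) \left(-1\right) = \frac{1}{3}$)
$H{\left(t \right)} = \frac{1}{3}$
$\sqrt{q{\left(H{\left(- \frac{5}{3} \right)} \right)} + p{\left(2 \right)}} = \sqrt{\left(\frac{1}{3}\right)^{2} + 1} = \sqrt{\frac{1}{9} + 1} = \sqrt{\frac{10}{9}} = \frac{\sqrt{10}}{3}$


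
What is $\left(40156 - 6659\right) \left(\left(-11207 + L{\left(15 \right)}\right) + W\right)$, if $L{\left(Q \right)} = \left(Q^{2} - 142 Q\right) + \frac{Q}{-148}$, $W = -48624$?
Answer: $- \frac{306060179671}{148} \approx -2.068 \cdot 10^{9}$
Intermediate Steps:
$L{\left(Q \right)} = Q^{2} - \frac{21017 Q}{148}$ ($L{\left(Q \right)} = \left(Q^{2} - 142 Q\right) + Q \left(- \frac{1}{148}\right) = \left(Q^{2} - 142 Q\right) - \frac{Q}{148} = Q^{2} - \frac{21017 Q}{148}$)
$\left(40156 - 6659\right) \left(\left(-11207 + L{\left(15 \right)}\right) + W\right) = \left(40156 - 6659\right) \left(\left(-11207 + \frac{1}{148} \cdot 15 \left(-21017 + 148 \cdot 15\right)\right) - 48624\right) = 33497 \left(\left(-11207 + \frac{1}{148} \cdot 15 \left(-21017 + 2220\right)\right) - 48624\right) = 33497 \left(\left(-11207 + \frac{1}{148} \cdot 15 \left(-18797\right)\right) - 48624\right) = 33497 \left(\left(-11207 - \frac{281955}{148}\right) - 48624\right) = 33497 \left(- \frac{1940591}{148} - 48624\right) = 33497 \left(- \frac{9136943}{148}\right) = - \frac{306060179671}{148}$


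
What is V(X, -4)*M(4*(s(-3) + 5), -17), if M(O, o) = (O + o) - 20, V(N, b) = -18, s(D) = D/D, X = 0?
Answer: 234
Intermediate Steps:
s(D) = 1
M(O, o) = -20 + O + o
V(X, -4)*M(4*(s(-3) + 5), -17) = -18*(-20 + 4*(1 + 5) - 17) = -18*(-20 + 4*6 - 17) = -18*(-20 + 24 - 17) = -18*(-13) = 234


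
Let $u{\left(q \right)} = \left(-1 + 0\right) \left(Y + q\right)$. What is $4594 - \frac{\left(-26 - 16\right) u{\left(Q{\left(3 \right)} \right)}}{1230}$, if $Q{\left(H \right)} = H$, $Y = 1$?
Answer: $\frac{941742}{205} \approx 4593.9$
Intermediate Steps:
$u{\left(q \right)} = -1 - q$ ($u{\left(q \right)} = \left(-1 + 0\right) \left(1 + q\right) = - (1 + q) = -1 - q$)
$4594 - \frac{\left(-26 - 16\right) u{\left(Q{\left(3 \right)} \right)}}{1230} = 4594 - \frac{\left(-26 - 16\right) \left(-1 - 3\right)}{1230} = 4594 - - 42 \left(-1 - 3\right) \frac{1}{1230} = 4594 - \left(-42\right) \left(-4\right) \frac{1}{1230} = 4594 - 168 \cdot \frac{1}{1230} = 4594 - \frac{28}{205} = \frac{941742}{205}$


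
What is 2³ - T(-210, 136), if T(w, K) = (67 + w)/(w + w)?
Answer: 3217/420 ≈ 7.6595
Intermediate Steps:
T(w, K) = (67 + w)/(2*w) (T(w, K) = (67 + w)/((2*w)) = (67 + w)*(1/(2*w)) = (67 + w)/(2*w))
2³ - T(-210, 136) = 2³ - (67 - 210)/(2*(-210)) = 8 - (-1)*(-143)/(2*210) = 8 - 1*143/420 = 8 - 143/420 = 3217/420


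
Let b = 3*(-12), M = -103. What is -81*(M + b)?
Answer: 11259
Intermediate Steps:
b = -36
-81*(M + b) = -81*(-103 - 36) = -81*(-139) = 11259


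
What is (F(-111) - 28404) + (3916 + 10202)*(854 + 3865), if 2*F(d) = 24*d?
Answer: 66593106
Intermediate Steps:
F(d) = 12*d (F(d) = (24*d)/2 = 12*d)
(F(-111) - 28404) + (3916 + 10202)*(854 + 3865) = (12*(-111) - 28404) + (3916 + 10202)*(854 + 3865) = (-1332 - 28404) + 14118*4719 = -29736 + 66622842 = 66593106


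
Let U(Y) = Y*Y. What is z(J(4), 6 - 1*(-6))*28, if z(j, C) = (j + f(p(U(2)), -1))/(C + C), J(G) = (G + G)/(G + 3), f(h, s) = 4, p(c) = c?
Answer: 6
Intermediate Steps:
U(Y) = Y²
J(G) = 2*G/(3 + G) (J(G) = (2*G)/(3 + G) = 2*G/(3 + G))
z(j, C) = (4 + j)/(2*C) (z(j, C) = (j + 4)/(C + C) = (4 + j)/((2*C)) = (4 + j)*(1/(2*C)) = (4 + j)/(2*C))
z(J(4), 6 - 1*(-6))*28 = ((4 + 2*4/(3 + 4))/(2*(6 - 1*(-6))))*28 = ((4 + 2*4/7)/(2*(6 + 6)))*28 = ((½)*(4 + 2*4*(⅐))/12)*28 = ((½)*(1/12)*(4 + 8/7))*28 = ((½)*(1/12)*(36/7))*28 = (3/14)*28 = 6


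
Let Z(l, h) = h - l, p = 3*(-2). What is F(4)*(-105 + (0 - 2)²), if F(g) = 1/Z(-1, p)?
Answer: 101/5 ≈ 20.200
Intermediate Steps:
p = -6
F(g) = -⅕ (F(g) = 1/(-6 - 1*(-1)) = 1/(-6 + 1) = 1/(-5) = -⅕)
F(4)*(-105 + (0 - 2)²) = -(-105 + (0 - 2)²)/5 = -(-105 + (-2)²)/5 = -(-105 + 4)/5 = -⅕*(-101) = 101/5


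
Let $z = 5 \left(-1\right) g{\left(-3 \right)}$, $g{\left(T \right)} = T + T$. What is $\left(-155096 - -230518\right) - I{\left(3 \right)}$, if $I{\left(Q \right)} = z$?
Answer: $75392$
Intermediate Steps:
$g{\left(T \right)} = 2 T$
$z = 30$ ($z = 5 \left(-1\right) 2 \left(-3\right) = \left(-5\right) \left(-6\right) = 30$)
$I{\left(Q \right)} = 30$
$\left(-155096 - -230518\right) - I{\left(3 \right)} = \left(-155096 - -230518\right) - 30 = \left(-155096 + 230518\right) - 30 = 75422 - 30 = 75392$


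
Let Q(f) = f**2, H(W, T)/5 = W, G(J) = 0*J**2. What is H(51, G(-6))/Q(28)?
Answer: 255/784 ≈ 0.32525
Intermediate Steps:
G(J) = 0
H(W, T) = 5*W
H(51, G(-6))/Q(28) = (5*51)/(28**2) = 255/784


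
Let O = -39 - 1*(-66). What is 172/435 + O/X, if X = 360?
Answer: 1637/3480 ≈ 0.47040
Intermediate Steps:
O = 27 (O = -39 + 66 = 27)
172/435 + O/X = 172/435 + 27/360 = 172*(1/435) + 27*(1/360) = 172/435 + 3/40 = 1637/3480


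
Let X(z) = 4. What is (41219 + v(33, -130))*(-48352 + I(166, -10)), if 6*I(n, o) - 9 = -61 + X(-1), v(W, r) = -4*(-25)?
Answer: -1998186840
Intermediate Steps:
v(W, r) = 100
I(n, o) = -8 (I(n, o) = 3/2 + (-61 + 4)/6 = 3/2 + (1/6)*(-57) = 3/2 - 19/2 = -8)
(41219 + v(33, -130))*(-48352 + I(166, -10)) = (41219 + 100)*(-48352 - 8) = 41319*(-48360) = -1998186840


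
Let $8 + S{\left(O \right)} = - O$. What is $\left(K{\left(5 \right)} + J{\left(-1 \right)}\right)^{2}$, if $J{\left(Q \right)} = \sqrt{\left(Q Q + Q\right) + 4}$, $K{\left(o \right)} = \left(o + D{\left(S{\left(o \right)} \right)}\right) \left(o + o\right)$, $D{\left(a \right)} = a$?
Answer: $6084$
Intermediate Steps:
$S{\left(O \right)} = -8 - O$
$K{\left(o \right)} = - 16 o$ ($K{\left(o \right)} = \left(o - \left(8 + o\right)\right) \left(o + o\right) = - 8 \cdot 2 o = - 16 o$)
$J{\left(Q \right)} = \sqrt{4 + Q + Q^{2}}$ ($J{\left(Q \right)} = \sqrt{\left(Q^{2} + Q\right) + 4} = \sqrt{\left(Q + Q^{2}\right) + 4} = \sqrt{4 + Q + Q^{2}}$)
$\left(K{\left(5 \right)} + J{\left(-1 \right)}\right)^{2} = \left(\left(-16\right) 5 + \sqrt{4 - 1 + \left(-1\right)^{2}}\right)^{2} = \left(-80 + \sqrt{4 - 1 + 1}\right)^{2} = \left(-80 + \sqrt{4}\right)^{2} = \left(-80 + 2\right)^{2} = \left(-78\right)^{2} = 6084$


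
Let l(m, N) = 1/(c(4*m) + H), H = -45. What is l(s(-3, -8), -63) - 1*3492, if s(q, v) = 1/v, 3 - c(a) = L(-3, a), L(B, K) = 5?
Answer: -164125/47 ≈ -3492.0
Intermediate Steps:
c(a) = -2 (c(a) = 3 - 1*5 = 3 - 5 = -2)
l(m, N) = -1/47 (l(m, N) = 1/(-2 - 45) = 1/(-47) = -1/47)
l(s(-3, -8), -63) - 1*3492 = -1/47 - 1*3492 = -1/47 - 3492 = -164125/47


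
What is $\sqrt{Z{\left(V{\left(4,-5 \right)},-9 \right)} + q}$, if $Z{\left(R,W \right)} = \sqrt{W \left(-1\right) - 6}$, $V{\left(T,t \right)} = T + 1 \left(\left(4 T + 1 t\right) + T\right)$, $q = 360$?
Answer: $\sqrt{360 + \sqrt{3}} \approx 19.019$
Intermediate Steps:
$V{\left(T,t \right)} = t + 6 T$ ($V{\left(T,t \right)} = T + 1 \left(\left(4 T + t\right) + T\right) = T + 1 \left(\left(t + 4 T\right) + T\right) = T + 1 \left(t + 5 T\right) = T + \left(t + 5 T\right) = t + 6 T$)
$Z{\left(R,W \right)} = \sqrt{-6 - W}$ ($Z{\left(R,W \right)} = \sqrt{- W - 6} = \sqrt{-6 - W}$)
$\sqrt{Z{\left(V{\left(4,-5 \right)},-9 \right)} + q} = \sqrt{\sqrt{-6 - -9} + 360} = \sqrt{\sqrt{-6 + 9} + 360} = \sqrt{\sqrt{3} + 360} = \sqrt{360 + \sqrt{3}}$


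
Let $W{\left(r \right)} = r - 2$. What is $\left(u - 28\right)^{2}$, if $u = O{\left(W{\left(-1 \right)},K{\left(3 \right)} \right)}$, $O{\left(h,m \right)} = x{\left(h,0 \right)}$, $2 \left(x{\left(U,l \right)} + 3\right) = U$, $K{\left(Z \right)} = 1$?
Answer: $\frac{4225}{4} \approx 1056.3$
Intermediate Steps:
$W{\left(r \right)} = -2 + r$
$x{\left(U,l \right)} = -3 + \frac{U}{2}$
$O{\left(h,m \right)} = -3 + \frac{h}{2}$
$u = - \frac{9}{2}$ ($u = -3 + \frac{-2 - 1}{2} = -3 + \frac{1}{2} \left(-3\right) = -3 - \frac{3}{2} = - \frac{9}{2} \approx -4.5$)
$\left(u - 28\right)^{2} = \left(- \frac{9}{2} - 28\right)^{2} = \left(- \frac{65}{2}\right)^{2} = \frac{4225}{4}$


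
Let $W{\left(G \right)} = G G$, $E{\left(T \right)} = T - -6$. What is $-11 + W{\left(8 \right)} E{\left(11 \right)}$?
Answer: $1077$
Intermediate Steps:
$E{\left(T \right)} = 6 + T$ ($E{\left(T \right)} = T + 6 = 6 + T$)
$W{\left(G \right)} = G^{2}$
$-11 + W{\left(8 \right)} E{\left(11 \right)} = -11 + 8^{2} \left(6 + 11\right) = -11 + 64 \cdot 17 = -11 + 1088 = 1077$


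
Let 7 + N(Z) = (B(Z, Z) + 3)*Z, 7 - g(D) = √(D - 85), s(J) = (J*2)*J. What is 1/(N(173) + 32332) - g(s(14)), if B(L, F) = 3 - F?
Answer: -24037/3434 + √307 ≈ 10.522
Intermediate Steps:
s(J) = 2*J² (s(J) = (2*J)*J = 2*J²)
g(D) = 7 - √(-85 + D) (g(D) = 7 - √(D - 85) = 7 - √(-85 + D))
N(Z) = -7 + Z*(6 - Z) (N(Z) = -7 + ((3 - Z) + 3)*Z = -7 + (6 - Z)*Z = -7 + Z*(6 - Z))
1/(N(173) + 32332) - g(s(14)) = 1/((-7 - 1*173² + 6*173) + 32332) - (7 - √(-85 + 2*14²)) = 1/((-7 - 1*29929 + 1038) + 32332) - (7 - √(-85 + 2*196)) = 1/((-7 - 29929 + 1038) + 32332) - (7 - √(-85 + 392)) = 1/(-28898 + 32332) - (7 - √307) = 1/3434 + (-7 + √307) = -24037/3434 + √307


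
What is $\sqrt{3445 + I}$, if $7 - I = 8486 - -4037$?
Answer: $i \sqrt{9071} \approx 95.242 i$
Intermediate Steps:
$I = -12516$ ($I = 7 - \left(8486 - -4037\right) = 7 - \left(8486 + 4037\right) = 7 - 12523 = -12516$)
$\sqrt{3445 + I} = \sqrt{3445 - 12516} = \sqrt{-9071} = i \sqrt{9071}$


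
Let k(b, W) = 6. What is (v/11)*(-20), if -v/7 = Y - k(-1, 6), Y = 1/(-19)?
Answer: -16100/209 ≈ -77.033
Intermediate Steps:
Y = -1/19 ≈ -0.052632
v = 805/19 (v = -7*(-1/19 - 1*6) = -7*(-1/19 - 6) = -7*(-115/19) = 805/19 ≈ 42.368)
(v/11)*(-20) = ((805/19)/11)*(-20) = ((805/19)*(1/11))*(-20) = (805/209)*(-20) = -16100/209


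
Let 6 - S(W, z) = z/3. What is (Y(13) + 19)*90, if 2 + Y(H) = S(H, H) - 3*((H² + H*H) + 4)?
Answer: -90660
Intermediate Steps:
S(W, z) = 6 - z/3
Y(H) = -8 - 6*H² - H/3 (Y(H) = -2 + ((6 - H/3) - 3*((H² + H*H) + 4)) = -2 + ((6 - H/3) - 3*((H² + H²) + 4)) = -2 + ((6 - H/3) - 3*(2*H² + 4)) = -2 + ((6 - H/3) - 3*(4 + 2*H²)) = -2 + ((6 - H/3) + (-12 - 6*H²)) = -2 + (-6 - 6*H² - H/3) = -8 - 6*H² - H/3)
(Y(13) + 19)*90 = ((-8 - 6*13² - ⅓*13) + 19)*90 = ((-8 - 6*169 - 13/3) + 19)*90 = ((-8 - 1014 - 13/3) + 19)*90 = (-3079/3 + 19)*90 = -3022/3*90 = -90660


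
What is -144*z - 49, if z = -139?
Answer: 19967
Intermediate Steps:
-144*z - 49 = -144*(-139) - 49 = 20016 - 49 = 19967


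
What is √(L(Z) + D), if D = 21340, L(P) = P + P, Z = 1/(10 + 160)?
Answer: √154181585/85 ≈ 146.08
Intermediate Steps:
Z = 1/170 ≈ 0.0058824
L(P) = 2*P
√(L(Z) + D) = √(2*(1/170) + 21340) = √(1/85 + 21340) = √(1813901/85) = √154181585/85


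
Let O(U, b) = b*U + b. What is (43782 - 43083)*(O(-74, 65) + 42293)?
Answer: 26246052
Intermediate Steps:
O(U, b) = b + U*b (O(U, b) = U*b + b = b + U*b)
(43782 - 43083)*(O(-74, 65) + 42293) = (43782 - 43083)*(65*(1 - 74) + 42293) = 699*(65*(-73) + 42293) = 699*(-4745 + 42293) = 699*37548 = 26246052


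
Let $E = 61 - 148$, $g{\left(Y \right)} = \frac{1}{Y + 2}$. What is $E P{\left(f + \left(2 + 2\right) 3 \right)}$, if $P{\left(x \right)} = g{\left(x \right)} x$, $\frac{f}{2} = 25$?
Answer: $- \frac{2697}{32} \approx -84.281$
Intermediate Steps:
$f = 50$ ($f = 2 \cdot 25 = 50$)
$g{\left(Y \right)} = \frac{1}{2 + Y}$
$P{\left(x \right)} = \frac{x}{2 + x}$
$E = -87$ ($E = 61 - 148 = -87$)
$E P{\left(f + \left(2 + 2\right) 3 \right)} = - 87 \frac{50 + \left(2 + 2\right) 3}{2 + \left(50 + \left(2 + 2\right) 3\right)} = - 87 \frac{50 + 4 \cdot 3}{2 + \left(50 + 4 \cdot 3\right)} = - 87 \frac{50 + 12}{2 + \left(50 + 12\right)} = - 87 \frac{62}{2 + 62} = - 87 \cdot \frac{62}{64} = - 87 \cdot 62 \cdot \frac{1}{64} = \left(-87\right) \frac{31}{32} = - \frac{2697}{32}$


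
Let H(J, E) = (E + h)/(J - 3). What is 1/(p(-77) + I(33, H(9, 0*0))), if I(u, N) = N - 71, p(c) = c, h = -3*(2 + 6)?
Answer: -1/152 ≈ -0.0065789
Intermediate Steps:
h = -24 (h = -3*8 = -24)
H(J, E) = (-24 + E)/(-3 + J) (H(J, E) = (E - 24)/(J - 3) = (-24 + E)/(-3 + J))
I(u, N) = -71 + N
1/(p(-77) + I(33, H(9, 0*0))) = 1/(-77 + (-71 + (-24 + 0*0)/(-3 + 9))) = 1/(-77 + (-71 + (-24 + 0)/6)) = 1/(-77 + (-71 + (⅙)*(-24))) = 1/(-77 + (-71 - 4)) = 1/(-77 - 75) = 1/(-152) = -1/152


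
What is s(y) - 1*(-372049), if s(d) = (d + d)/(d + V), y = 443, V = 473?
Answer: 170398885/458 ≈ 3.7205e+5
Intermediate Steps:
s(d) = 2*d/(473 + d) (s(d) = (d + d)/(d + 473) = (2*d)/(473 + d) = 2*d/(473 + d))
s(y) - 1*(-372049) = 2*443/(473 + 443) - 1*(-372049) = 2*443/916 + 372049 = 2*443*(1/916) + 372049 = 443/458 + 372049 = 170398885/458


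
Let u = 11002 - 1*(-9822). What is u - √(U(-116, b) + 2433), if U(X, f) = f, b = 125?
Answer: 20824 - √2558 ≈ 20773.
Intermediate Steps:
u = 20824 (u = 11002 + 9822 = 20824)
u - √(U(-116, b) + 2433) = 20824 - √(125 + 2433) = 20824 - √2558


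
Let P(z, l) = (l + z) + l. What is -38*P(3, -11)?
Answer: 722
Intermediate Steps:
P(z, l) = z + 2*l
-38*P(3, -11) = -38*(3 + 2*(-11)) = -38*(3 - 22) = -38*(-19) = 722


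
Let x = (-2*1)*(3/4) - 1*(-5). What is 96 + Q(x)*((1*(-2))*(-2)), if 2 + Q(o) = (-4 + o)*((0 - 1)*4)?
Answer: 96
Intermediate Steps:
x = 7/2 (x = -6/4 + 5 = -2*¾ + 5 = -3/2 + 5 = 7/2 ≈ 3.5000)
Q(o) = 14 - 4*o (Q(o) = -2 + (-4 + o)*((0 - 1)*4) = -2 + (-4 + o)*(-1*4) = -2 + (-4 + o)*(-4) = -2 + (16 - 4*o) = 14 - 4*o)
96 + Q(x)*((1*(-2))*(-2)) = 96 + (14 - 4*7/2)*((1*(-2))*(-2)) = 96 + (14 - 14)*(-2*(-2)) = 96 + 0*4 = 96 + 0 = 96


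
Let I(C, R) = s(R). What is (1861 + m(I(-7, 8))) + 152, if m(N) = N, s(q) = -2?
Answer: 2011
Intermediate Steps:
I(C, R) = -2
(1861 + m(I(-7, 8))) + 152 = (1861 - 2) + 152 = 1859 + 152 = 2011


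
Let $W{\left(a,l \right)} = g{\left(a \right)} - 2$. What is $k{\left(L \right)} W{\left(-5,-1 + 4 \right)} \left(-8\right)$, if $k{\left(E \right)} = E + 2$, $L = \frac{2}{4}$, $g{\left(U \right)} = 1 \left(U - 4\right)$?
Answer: $220$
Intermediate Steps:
$g{\left(U \right)} = -4 + U$ ($g{\left(U \right)} = 1 \left(-4 + U\right) = -4 + U$)
$L = \frac{1}{2}$ ($L = 2 \cdot \frac{1}{4} = \frac{1}{2} \approx 0.5$)
$k{\left(E \right)} = 2 + E$
$W{\left(a,l \right)} = -6 + a$ ($W{\left(a,l \right)} = \left(-4 + a\right) - 2 = -6 + a$)
$k{\left(L \right)} W{\left(-5,-1 + 4 \right)} \left(-8\right) = \left(2 + \frac{1}{2}\right) \left(-6 - 5\right) \left(-8\right) = \frac{5}{2} \left(-11\right) \left(-8\right) = \left(- \frac{55}{2}\right) \left(-8\right) = 220$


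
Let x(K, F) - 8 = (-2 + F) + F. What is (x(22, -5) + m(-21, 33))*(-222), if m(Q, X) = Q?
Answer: 5550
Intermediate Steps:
x(K, F) = 6 + 2*F (x(K, F) = 8 + ((-2 + F) + F) = 8 + (-2 + 2*F) = 6 + 2*F)
(x(22, -5) + m(-21, 33))*(-222) = ((6 + 2*(-5)) - 21)*(-222) = ((6 - 10) - 21)*(-222) = (-4 - 21)*(-222) = -25*(-222) = 5550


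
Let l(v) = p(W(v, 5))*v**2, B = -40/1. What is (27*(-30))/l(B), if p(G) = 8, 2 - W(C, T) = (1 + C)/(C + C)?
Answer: -81/1280 ≈ -0.063281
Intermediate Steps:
B = -40 (B = -40*1 = -40)
W(C, T) = 2 - (1 + C)/(2*C) (W(C, T) = 2 - (1 + C)/(C + C) = 2 - (1 + C)/(2*C))
l(v) = 8*v**2
(27*(-30))/l(B) = (27*(-30))/((8*(-40)**2)) = -810/(8*1600) = -810/12800 = -810*1/12800 = -81/1280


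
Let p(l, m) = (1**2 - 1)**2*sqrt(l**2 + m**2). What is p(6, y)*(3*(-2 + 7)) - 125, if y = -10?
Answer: -125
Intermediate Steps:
p(l, m) = 0 (p(l, m) = (1 - 1)**2*sqrt(l**2 + m**2) = 0**2*sqrt(l**2 + m**2) = 0*sqrt(l**2 + m**2) = 0)
p(6, y)*(3*(-2 + 7)) - 125 = 0*(3*(-2 + 7)) - 125 = 0*(3*5) - 125 = 0*15 - 125 = 0 - 125 = -125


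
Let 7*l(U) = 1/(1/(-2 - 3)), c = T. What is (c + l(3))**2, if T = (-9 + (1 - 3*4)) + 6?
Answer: 10609/49 ≈ 216.51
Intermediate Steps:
T = -14 (T = (-9 + (1 - 12)) + 6 = (-9 - 11) + 6 = -20 + 6 = -14)
c = -14
l(U) = -5/7 (l(U) = 1/(7*(1/(-2 - 3))) = 1/(7*(1/(-5))) = 1/(7*(-1/5)) = (1/7)*(-5) = -5/7)
(c + l(3))**2 = (-14 - 5/7)**2 = (-103/7)**2 = 10609/49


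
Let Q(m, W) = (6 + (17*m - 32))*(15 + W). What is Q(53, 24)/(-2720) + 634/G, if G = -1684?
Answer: -2959549/229024 ≈ -12.922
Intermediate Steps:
Q(m, W) = (-26 + 17*m)*(15 + W) (Q(m, W) = (6 + (-32 + 17*m))*(15 + W) = (-26 + 17*m)*(15 + W))
Q(53, 24)/(-2720) + 634/G = (-390 - 26*24 + 255*53 + 17*24*53)/(-2720) + 634/(-1684) = (-390 - 624 + 13515 + 21624)*(-1/2720) + 634*(-1/1684) = 34125*(-1/2720) - 317/842 = -6825/544 - 317/842 = -2959549/229024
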